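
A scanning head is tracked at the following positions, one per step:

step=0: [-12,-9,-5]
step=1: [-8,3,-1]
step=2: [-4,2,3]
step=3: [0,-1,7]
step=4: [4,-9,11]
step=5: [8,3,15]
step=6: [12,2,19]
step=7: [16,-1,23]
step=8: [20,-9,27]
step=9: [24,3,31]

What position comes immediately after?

[28,2,35]

First: linear, +4 per step → 28 at step 10.
Second: cycles through -9, 3, 2, -1 every 4 steps. Step 10 lands at position 2 of the cycle → 2.
Third: linear, +4 per step → 35 at step 10.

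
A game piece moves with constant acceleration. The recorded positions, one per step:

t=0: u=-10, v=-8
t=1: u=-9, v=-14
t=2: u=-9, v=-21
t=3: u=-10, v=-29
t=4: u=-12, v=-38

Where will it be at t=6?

u=-19, v=-59

Successive displacements: (+1, -6), (+0, -7), (-1, -8), (-2, -9) — each changes by (-1, -1).
step 5: u=-12, v=-38 + (-3, -10) → u=-15, v=-48
step 6: u=-15, v=-48 + (-4, -11) → u=-19, v=-59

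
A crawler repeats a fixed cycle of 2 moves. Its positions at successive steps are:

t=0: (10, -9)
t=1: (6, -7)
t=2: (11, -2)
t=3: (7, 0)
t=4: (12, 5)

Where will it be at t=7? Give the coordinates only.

(9, 14)

Step-to-step displacements: (-4, +2), (+5, +5), (-4, +2), (+5, +5) — a repeating cycle of length 2.
step 5: apply (-4, +2) → (8, 7)
step 6: apply (+5, +5) → (13, 12)
step 7: apply (-4, +2) → (9, 14)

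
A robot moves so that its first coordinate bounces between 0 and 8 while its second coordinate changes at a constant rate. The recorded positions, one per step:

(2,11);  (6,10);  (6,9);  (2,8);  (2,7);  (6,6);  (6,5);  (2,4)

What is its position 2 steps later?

The first coordinate reflects between 0 and 8, moving 4 per step.
  step 8: 2 → 2
  step 9: 2 → 6
The second coordinate changes by -1 each step: at step 9 it is 2.

(6,2)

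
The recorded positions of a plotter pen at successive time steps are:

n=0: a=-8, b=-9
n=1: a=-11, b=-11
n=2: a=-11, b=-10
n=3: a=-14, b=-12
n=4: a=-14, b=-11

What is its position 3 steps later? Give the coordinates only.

a=-20, b=-14

Step-to-step displacements: (-3, -2), (+0, +1), (-3, -2), (+0, +1) — a repeating cycle of length 2.
step 5: apply (-3, -2) → a=-17, b=-13
step 6: apply (+0, +1) → a=-17, b=-12
step 7: apply (-3, -2) → a=-20, b=-14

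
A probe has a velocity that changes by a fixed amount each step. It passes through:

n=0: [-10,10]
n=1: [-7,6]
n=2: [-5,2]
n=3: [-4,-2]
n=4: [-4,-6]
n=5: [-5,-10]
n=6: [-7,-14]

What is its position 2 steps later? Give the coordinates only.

Successive displacements: [+3,-4], [+2,-4], [+1,-4], [+0,-4], [-1,-4], [-2,-4] — each changes by [-1,+0].
step 7: [-7,-14] + [-3,-4] → [-10,-18]
step 8: [-10,-18] + [-4,-4] → [-14,-22]

[-14,-22]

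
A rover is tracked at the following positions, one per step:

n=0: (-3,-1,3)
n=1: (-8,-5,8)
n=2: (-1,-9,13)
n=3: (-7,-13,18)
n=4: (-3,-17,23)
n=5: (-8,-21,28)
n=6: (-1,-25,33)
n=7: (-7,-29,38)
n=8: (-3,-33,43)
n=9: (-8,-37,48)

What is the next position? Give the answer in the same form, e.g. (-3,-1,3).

The first coordinate repeats the cycle [-3, -8, -1, -7] with period 4; step 10 mod 4 = 2, giving -1.
The second coordinate changes by -4 each step, so at step 10 it is -1 + 10·(-4) = -41.
The third coordinate changes by +5 each step, so at step 10 it is 3 + 10·(5) = 53.

(-1,-41,53)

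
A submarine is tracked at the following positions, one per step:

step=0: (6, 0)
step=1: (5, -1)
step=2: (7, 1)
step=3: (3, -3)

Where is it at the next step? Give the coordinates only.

(11, 5)

Consecutive displacements (-1, -1), (+2, +2), (-4, -4) scale by a factor of -2 each step.
step 4: (3, -3) + (+8, +8) → (11, 5)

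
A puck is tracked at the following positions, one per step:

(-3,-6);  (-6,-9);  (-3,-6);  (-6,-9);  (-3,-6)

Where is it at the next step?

(-6,-9)

Consecutive displacements (-3,-3), (+3,+3), (-3,-3), (+3,+3) scale by a factor of -1 each step.
step 5: (-3,-6) + (-3,-3) → (-6,-9)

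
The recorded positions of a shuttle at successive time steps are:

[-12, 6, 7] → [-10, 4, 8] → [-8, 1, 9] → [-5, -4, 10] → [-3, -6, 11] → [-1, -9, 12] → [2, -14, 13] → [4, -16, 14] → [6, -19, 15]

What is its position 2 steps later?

Step-to-step displacements: [+2, -2, +1], [+2, -3, +1], [+3, -5, +1], [+2, -2, +1], [+2, -3, +1], [+3, -5, +1], [+2, -2, +1], [+2, -3, +1] — a repeating cycle of length 3.
step 9: apply [+3, -5, +1] → [9, -24, 16]
step 10: apply [+2, -2, +1] → [11, -26, 17]

[11, -26, 17]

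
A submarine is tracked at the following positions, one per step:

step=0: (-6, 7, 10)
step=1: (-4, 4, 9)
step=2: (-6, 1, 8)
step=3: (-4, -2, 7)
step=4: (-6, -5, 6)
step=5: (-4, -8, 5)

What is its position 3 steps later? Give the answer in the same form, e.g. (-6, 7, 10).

(-6, -17, 2)

First: cycles through -6, -4 every 2 steps. Step 8 lands at position 0 of the cycle → -6.
Second: linear, -3 per step → -17 at step 8.
Third: linear, -1 per step → 2 at step 8.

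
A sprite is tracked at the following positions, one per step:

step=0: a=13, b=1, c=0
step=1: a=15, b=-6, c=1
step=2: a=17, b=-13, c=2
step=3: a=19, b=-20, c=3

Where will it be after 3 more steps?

a=25, b=-41, c=6

Each step adds (+2, -7, +1) to the position.
step 4: a=19, b=-20, c=3 + (+2, -7, +1) → a=21, b=-27, c=4
step 5: a=21, b=-27, c=4 + (+2, -7, +1) → a=23, b=-34, c=5
step 6: a=23, b=-34, c=5 + (+2, -7, +1) → a=25, b=-41, c=6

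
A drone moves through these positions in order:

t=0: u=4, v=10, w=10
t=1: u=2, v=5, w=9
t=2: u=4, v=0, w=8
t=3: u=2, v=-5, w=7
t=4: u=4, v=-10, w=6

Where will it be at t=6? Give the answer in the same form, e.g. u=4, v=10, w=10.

u=4, v=-20, w=4

The u coordinate repeats the cycle [4, 2] with period 2; step 6 mod 2 = 0, giving 4.
The v coordinate changes by -5 each step, so at step 6 it is 10 + 6·(-5) = -20.
The w coordinate changes by -1 each step, so at step 6 it is 10 + 6·(-1) = 4.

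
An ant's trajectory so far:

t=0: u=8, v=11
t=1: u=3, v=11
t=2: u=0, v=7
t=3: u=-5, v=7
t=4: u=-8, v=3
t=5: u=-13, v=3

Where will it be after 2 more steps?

u=-21, v=-1

The moves between consecutive positions are (-5, +0), (-3, -4), (-5, +0), (-3, -4), (-5, +0); they repeat the 2-cycle [(-5, +0), (-3, -4)].
step 6: apply (-3, -4) → u=-16, v=-1
step 7: apply (-5, +0) → u=-21, v=-1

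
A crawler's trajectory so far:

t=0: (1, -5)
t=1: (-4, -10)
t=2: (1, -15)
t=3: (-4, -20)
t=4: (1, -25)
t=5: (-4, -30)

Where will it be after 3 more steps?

(1, -45)

The first coordinate repeats the cycle [1, -4] with period 2; step 8 mod 2 = 0, giving 1.
The second coordinate changes by -5 each step, so at step 8 it is -5 + 8·(-5) = -45.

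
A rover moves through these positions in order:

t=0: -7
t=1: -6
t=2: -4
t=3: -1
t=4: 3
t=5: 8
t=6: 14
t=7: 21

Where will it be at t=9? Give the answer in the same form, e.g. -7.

First differences are +1, +2, +3, +4, +5, +6, +7; their common second difference is +1 (constant acceleration).
step 8: 21 + 8 → 29
step 9: 29 + 9 → 38

38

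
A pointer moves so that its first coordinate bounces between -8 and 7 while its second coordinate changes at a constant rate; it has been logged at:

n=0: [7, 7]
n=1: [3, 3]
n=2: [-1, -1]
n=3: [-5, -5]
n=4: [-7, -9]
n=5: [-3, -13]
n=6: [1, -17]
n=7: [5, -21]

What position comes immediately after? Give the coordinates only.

[5, -25]

The first coordinate reflects between -8 and 7, moving 4 per step.
  step 8: 5 → 5
The second coordinate changes by -4 each step: at step 8 it is -25.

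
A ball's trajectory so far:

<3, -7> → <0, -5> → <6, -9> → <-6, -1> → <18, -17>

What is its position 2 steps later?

<66, -49>

Step-to-step displacements: <-3, +2>, <+6, -4>, <-12, +8>, <+24, -16>; each is -2× the previous.
step 5: <18, -17> + <-48, +32> → <-30, 15>
step 6: <-30, 15> + <+96, -64> → <66, -49>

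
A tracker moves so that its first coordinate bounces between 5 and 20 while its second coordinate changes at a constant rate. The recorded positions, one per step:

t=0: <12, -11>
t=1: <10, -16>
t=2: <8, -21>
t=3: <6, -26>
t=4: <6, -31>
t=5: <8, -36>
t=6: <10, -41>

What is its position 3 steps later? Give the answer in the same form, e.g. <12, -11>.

The first coordinate reflects between 5 and 20, moving 2 per step.
  step 7: 10 → 12
  step 8: 12 → 14
  step 9: 14 → 16
The second coordinate changes by -5 each step: at step 9 it is -56.

<16, -56>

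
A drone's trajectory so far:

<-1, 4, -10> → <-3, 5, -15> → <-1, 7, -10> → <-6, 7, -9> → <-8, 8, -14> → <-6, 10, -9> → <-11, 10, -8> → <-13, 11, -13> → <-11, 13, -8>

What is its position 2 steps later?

<-18, 14, -12>

The moves between consecutive positions are <-2, +1, -5>, <+2, +2, +5>, <-5, +0, +1>, <-2, +1, -5>, <+2, +2, +5>, <-5, +0, +1>, <-2, +1, -5>, <+2, +2, +5>; they repeat the 3-cycle [<-2, +1, -5>, <+2, +2, +5>, <-5, +0, +1>].
step 9: apply <-5, +0, +1> → <-16, 13, -7>
step 10: apply <-2, +1, -5> → <-18, 14, -12>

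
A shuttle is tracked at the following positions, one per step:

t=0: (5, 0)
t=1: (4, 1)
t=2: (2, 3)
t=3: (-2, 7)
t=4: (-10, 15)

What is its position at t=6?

(-58, 63)

Step-to-step displacements: (-1, +1), (-2, +2), (-4, +4), (-8, +8); each is 2× the previous.
step 5: (-10, 15) + (-16, +16) → (-26, 31)
step 6: (-26, 31) + (-32, +32) → (-58, 63)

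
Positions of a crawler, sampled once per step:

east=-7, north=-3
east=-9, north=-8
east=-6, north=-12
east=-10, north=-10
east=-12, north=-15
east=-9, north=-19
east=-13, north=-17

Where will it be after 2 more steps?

east=-12, north=-26

The moves between consecutive positions are (-2, -5), (+3, -4), (-4, +2), (-2, -5), (+3, -4), (-4, +2); they repeat the 3-cycle [(-2, -5), (+3, -4), (-4, +2)].
step 7: apply (-2, -5) → east=-15, north=-22
step 8: apply (+3, -4) → east=-12, north=-26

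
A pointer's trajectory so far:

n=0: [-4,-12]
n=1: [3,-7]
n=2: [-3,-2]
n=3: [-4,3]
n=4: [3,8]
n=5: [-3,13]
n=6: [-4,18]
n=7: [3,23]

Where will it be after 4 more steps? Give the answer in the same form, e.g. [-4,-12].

First: cycles through -4, 3, -3 every 3 steps. Step 11 lands at position 2 of the cycle → -3.
Second: linear, +5 per step → 43 at step 11.

[-3,43]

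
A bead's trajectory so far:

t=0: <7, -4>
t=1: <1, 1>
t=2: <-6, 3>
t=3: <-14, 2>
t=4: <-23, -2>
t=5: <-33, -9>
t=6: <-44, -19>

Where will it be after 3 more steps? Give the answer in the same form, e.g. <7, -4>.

First differences are <-6, +5>, <-7, +2>, <-8, -1>, <-9, -4>, <-10, -7>, <-11, -10>; their common second difference is <-1, -3> (constant acceleration).
step 7: <-44, -19> + <-12, -13> → <-56, -32>
step 8: <-56, -32> + <-13, -16> → <-69, -48>
step 9: <-69, -48> + <-14, -19> → <-83, -67>

<-83, -67>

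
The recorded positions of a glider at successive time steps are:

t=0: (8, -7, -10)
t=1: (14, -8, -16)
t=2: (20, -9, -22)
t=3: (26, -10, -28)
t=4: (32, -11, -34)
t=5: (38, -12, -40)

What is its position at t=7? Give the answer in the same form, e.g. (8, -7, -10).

Each step adds (+6, -1, -6) to the position.
step 6: (38, -12, -40) + (+6, -1, -6) → (44, -13, -46)
step 7: (44, -13, -46) + (+6, -1, -6) → (50, -14, -52)

(50, -14, -52)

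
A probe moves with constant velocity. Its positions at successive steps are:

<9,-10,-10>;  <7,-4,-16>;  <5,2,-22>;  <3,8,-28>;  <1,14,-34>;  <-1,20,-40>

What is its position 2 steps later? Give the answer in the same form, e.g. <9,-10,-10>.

<-5,32,-52>

Constant displacement of <-2,+6,-6> per step.
step 6: <-1,20,-40> + <-2,+6,-6> → <-3,26,-46>
step 7: <-3,26,-46> + <-2,+6,-6> → <-5,32,-52>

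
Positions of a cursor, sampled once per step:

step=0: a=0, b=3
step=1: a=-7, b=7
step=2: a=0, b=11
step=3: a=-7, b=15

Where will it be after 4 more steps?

a=-7, b=31

A: cycles through 0, -7 every 2 steps. Step 7 lands at position 1 of the cycle → -7.
B: linear, +4 per step → 31 at step 7.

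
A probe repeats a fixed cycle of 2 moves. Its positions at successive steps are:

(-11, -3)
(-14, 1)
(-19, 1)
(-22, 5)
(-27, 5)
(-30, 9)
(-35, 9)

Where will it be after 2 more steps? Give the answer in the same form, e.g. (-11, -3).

The moves between consecutive positions are (-3, +4), (-5, +0), (-3, +4), (-5, +0), (-3, +4), (-5, +0); they repeat the 2-cycle [(-3, +4), (-5, +0)].
step 7: apply (-3, +4) → (-38, 13)
step 8: apply (-5, +0) → (-43, 13)

(-43, 13)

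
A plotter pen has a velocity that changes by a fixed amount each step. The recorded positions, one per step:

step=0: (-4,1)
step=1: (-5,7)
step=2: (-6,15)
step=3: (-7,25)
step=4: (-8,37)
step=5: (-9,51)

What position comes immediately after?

Taking differences between consecutive positions: (-1,+6), (-1,+8), (-1,+10), (-1,+12), (-1,+14). These grow by (+0,+2) each step.
step 6: (-9,51) + (-1,+16) → (-10,67)

(-10,67)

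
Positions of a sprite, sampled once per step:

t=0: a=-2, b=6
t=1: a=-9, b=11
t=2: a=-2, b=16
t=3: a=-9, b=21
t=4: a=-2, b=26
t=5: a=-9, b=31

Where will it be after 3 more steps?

a=-2, b=46

A: cycles through -2, -9 every 2 steps. Step 8 lands at position 0 of the cycle → -2.
B: linear, +5 per step → 46 at step 8.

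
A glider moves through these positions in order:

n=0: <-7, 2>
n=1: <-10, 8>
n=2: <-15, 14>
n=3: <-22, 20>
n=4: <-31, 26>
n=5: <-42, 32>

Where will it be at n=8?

<-87, 50>

First differences are <-3, +6>, <-5, +6>, <-7, +6>, <-9, +6>, <-11, +6>; their common second difference is <-2, +0> (constant acceleration).
step 6: <-42, 32> + <-13, +6> → <-55, 38>
step 7: <-55, 38> + <-15, +6> → <-70, 44>
step 8: <-70, 44> + <-17, +6> → <-87, 50>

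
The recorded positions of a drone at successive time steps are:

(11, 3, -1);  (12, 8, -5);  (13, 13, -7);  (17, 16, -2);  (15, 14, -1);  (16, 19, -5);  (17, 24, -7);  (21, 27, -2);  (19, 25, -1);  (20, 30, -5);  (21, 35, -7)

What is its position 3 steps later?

(24, 41, -5)

The moves between consecutive positions are (+1, +5, -4), (+1, +5, -2), (+4, +3, +5), (-2, -2, +1), (+1, +5, -4), (+1, +5, -2), (+4, +3, +5), (-2, -2, +1), (+1, +5, -4), (+1, +5, -2); they repeat the 4-cycle [(+1, +5, -4), (+1, +5, -2), (+4, +3, +5), (-2, -2, +1)].
step 11: apply (+4, +3, +5) → (25, 38, -2)
step 12: apply (-2, -2, +1) → (23, 36, -1)
step 13: apply (+1, +5, -4) → (24, 41, -5)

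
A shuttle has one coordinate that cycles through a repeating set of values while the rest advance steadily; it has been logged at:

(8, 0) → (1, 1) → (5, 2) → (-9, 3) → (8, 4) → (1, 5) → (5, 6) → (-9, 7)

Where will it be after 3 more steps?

(5, 10)

The first coordinate repeats the cycle [8, 1, 5, -9] with period 4; step 10 mod 4 = 2, giving 5.
The second coordinate changes by +1 each step, so at step 10 it is 0 + 10·(1) = 10.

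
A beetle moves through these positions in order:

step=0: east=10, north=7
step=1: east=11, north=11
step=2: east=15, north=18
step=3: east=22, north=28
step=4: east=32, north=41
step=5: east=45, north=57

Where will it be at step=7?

east=80, north=98

First differences are (+1, +4), (+4, +7), (+7, +10), (+10, +13), (+13, +16); their common second difference is (+3, +3) (constant acceleration).
step 6: east=45, north=57 + (+16, +19) → east=61, north=76
step 7: east=61, north=76 + (+19, +22) → east=80, north=98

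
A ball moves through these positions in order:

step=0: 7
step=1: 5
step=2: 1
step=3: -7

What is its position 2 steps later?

-55

Consecutive displacements -2, -4, -8 scale by a factor of 2 each step.
step 4: -7 − 16 → -23
step 5: -23 − 32 → -55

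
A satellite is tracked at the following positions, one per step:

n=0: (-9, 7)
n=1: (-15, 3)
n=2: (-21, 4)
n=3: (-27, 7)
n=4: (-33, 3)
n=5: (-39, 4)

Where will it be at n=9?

The first coordinate changes by -6 each step, so at step 9 it is -9 + 9·(-6) = -63.
The second coordinate repeats the cycle [7, 3, 4] with period 3; step 9 mod 3 = 0, giving 7.

(-63, 7)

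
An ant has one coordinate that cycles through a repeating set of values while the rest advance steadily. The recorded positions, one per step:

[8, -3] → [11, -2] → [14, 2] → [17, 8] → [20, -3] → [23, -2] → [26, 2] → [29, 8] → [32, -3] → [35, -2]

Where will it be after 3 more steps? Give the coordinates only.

First: linear, +3 per step → 44 at step 12.
Second: cycles through -3, -2, 2, 8 every 4 steps. Step 12 lands at position 0 of the cycle → -3.

[44, -3]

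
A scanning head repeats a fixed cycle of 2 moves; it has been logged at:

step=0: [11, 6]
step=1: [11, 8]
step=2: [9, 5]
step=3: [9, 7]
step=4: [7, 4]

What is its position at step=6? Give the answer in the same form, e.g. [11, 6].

Step-to-step displacements: [+0, +2], [-2, -3], [+0, +2], [-2, -3] — a repeating cycle of length 2.
step 5: apply [+0, +2] → [7, 6]
step 6: apply [-2, -3] → [5, 3]

[5, 3]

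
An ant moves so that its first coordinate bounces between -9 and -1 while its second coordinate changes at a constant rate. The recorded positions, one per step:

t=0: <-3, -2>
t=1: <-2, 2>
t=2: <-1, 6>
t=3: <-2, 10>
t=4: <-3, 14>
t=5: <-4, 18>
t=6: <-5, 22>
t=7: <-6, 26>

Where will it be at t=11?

<-8, 42>

The first coordinate reflects between -9 and -1, moving 1 per step.
  step 8: -6 → -7
  step 9: -7 → -8
  step 10: -8 → -9
  step 11: -9 → -8
The second coordinate changes by +4 each step: at step 11 it is 42.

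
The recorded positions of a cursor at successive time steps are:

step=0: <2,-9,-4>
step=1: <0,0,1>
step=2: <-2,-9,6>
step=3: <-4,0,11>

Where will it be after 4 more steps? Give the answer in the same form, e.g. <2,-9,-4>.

<-12,0,31>

First: linear, -2 per step → -12 at step 7.
Second: cycles through -9, 0 every 2 steps. Step 7 lands at position 1 of the cycle → 0.
Third: linear, +5 per step → 31 at step 7.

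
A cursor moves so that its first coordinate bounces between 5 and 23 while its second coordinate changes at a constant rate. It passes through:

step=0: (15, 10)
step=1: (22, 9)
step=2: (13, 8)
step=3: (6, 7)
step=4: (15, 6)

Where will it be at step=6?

(13, 4)

The first coordinate travels 9 per step and bounces off the walls at 5 and 23.
  step 5: 15 → 22
  step 6: 22 → 13
The second coordinate changes by -1 each step: at step 6 it is 4.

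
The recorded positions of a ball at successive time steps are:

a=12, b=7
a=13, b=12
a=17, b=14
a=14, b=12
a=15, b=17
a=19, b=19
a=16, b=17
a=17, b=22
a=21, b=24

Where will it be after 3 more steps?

a=23, b=29

Differencing gives (+1, +5), (+4, +2), (-3, -2), (+1, +5), (+4, +2), (-3, -2), (+1, +5), (+4, +2). This is the pattern (+1, +5), (+4, +2), (-3, -2) repeated.
step 9: apply (-3, -2) → a=18, b=22
step 10: apply (+1, +5) → a=19, b=27
step 11: apply (+4, +2) → a=23, b=29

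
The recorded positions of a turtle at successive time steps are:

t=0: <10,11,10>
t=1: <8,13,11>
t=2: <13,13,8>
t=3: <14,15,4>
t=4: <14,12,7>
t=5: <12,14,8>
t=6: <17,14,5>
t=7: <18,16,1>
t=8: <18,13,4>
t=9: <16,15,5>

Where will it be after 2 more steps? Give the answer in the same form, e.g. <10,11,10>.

The moves between consecutive positions are <-2,+2,+1>, <+5,+0,-3>, <+1,+2,-4>, <+0,-3,+3>, <-2,+2,+1>, <+5,+0,-3>, <+1,+2,-4>, <+0,-3,+3>, <-2,+2,+1>; they repeat the 4-cycle [<-2,+2,+1>, <+5,+0,-3>, <+1,+2,-4>, <+0,-3,+3>].
step 10: apply <+5,+0,-3> → <21,15,2>
step 11: apply <+1,+2,-4> → <22,17,-2>

<22,17,-2>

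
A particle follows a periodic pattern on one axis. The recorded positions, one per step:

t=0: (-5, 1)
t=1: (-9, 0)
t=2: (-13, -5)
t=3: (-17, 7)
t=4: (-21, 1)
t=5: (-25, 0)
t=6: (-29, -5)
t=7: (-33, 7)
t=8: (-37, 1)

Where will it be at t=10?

(-45, -5)

The first coordinate changes by -4 each step, so at step 10 it is -5 + 10·(-4) = -45.
The second coordinate repeats the cycle [1, 0, -5, 7] with period 4; step 10 mod 4 = 2, giving -5.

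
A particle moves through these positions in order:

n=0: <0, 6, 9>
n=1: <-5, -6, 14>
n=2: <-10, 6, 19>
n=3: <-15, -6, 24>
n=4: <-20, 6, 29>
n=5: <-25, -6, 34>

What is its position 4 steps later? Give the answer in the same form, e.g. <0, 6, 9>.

First: linear, -5 per step → -45 at step 9.
Second: cycles through 6, -6 every 2 steps. Step 9 lands at position 1 of the cycle → -6.
Third: linear, +5 per step → 54 at step 9.

<-45, -6, 54>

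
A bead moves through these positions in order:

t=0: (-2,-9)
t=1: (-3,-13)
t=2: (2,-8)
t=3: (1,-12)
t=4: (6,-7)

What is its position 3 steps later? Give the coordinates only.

(9,-10)

The moves between consecutive positions are (-1,-4), (+5,+5), (-1,-4), (+5,+5); they repeat the 2-cycle [(-1,-4), (+5,+5)].
step 5: apply (-1,-4) → (5,-11)
step 6: apply (+5,+5) → (10,-6)
step 7: apply (-1,-4) → (9,-10)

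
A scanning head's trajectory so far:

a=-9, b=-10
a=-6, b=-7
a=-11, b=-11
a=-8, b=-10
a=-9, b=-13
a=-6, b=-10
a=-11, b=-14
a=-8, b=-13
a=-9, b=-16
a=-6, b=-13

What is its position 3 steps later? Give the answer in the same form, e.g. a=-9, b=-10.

The moves between consecutive positions are (+3, +3), (-5, -4), (+3, +1), (-1, -3), (+3, +3), (-5, -4), (+3, +1), (-1, -3), (+3, +3); they repeat the 4-cycle [(+3, +3), (-5, -4), (+3, +1), (-1, -3)].
step 10: apply (-5, -4) → a=-11, b=-17
step 11: apply (+3, +1) → a=-8, b=-16
step 12: apply (-1, -3) → a=-9, b=-19

a=-9, b=-19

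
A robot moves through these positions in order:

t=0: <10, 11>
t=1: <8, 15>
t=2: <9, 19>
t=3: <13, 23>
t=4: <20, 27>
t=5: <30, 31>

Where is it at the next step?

<43, 35>

Taking differences between consecutive positions: <-2, +4>, <+1, +4>, <+4, +4>, <+7, +4>, <+10, +4>. These grow by <+3, +0> each step.
step 6: <30, 31> + <+13, +4> → <43, 35>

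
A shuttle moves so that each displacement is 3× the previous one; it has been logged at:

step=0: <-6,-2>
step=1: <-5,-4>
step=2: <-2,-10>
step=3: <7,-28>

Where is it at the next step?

Consecutive displacements <+1,-2>, <+3,-6>, <+9,-18> scale by a factor of 3 each step.
step 4: <7,-28> + <+27,-54> → <34,-82>

<34,-82>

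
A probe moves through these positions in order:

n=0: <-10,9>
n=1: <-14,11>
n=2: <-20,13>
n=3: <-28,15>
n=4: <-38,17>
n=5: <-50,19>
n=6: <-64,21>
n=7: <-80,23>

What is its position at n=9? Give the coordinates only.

First differences are <-4,+2>, <-6,+2>, <-8,+2>, <-10,+2>, <-12,+2>, <-14,+2>, <-16,+2>; their common second difference is <-2,+0> (constant acceleration).
step 8: <-80,23> + <-18,+2> → <-98,25>
step 9: <-98,25> + <-20,+2> → <-118,27>

<-118,27>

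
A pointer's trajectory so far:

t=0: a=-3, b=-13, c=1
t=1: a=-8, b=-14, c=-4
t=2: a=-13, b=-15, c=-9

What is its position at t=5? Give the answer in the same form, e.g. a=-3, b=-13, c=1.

a=-28, b=-18, c=-24

Each step adds (-5, -1, -5) to the position.
step 3: a=-13, b=-15, c=-9 + (-5, -1, -5) → a=-18, b=-16, c=-14
step 4: a=-18, b=-16, c=-14 + (-5, -1, -5) → a=-23, b=-17, c=-19
step 5: a=-23, b=-17, c=-19 + (-5, -1, -5) → a=-28, b=-18, c=-24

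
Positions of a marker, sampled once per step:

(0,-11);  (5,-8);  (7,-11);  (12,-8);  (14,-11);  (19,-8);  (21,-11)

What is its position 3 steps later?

Differencing gives (+5,+3), (+2,-3), (+5,+3), (+2,-3), (+5,+3), (+2,-3). This is the pattern (+5,+3), (+2,-3) repeated.
step 7: apply (+5,+3) → (26,-8)
step 8: apply (+2,-3) → (28,-11)
step 9: apply (+5,+3) → (33,-8)

(33,-8)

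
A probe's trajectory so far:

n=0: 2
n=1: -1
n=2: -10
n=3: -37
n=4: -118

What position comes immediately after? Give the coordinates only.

Consecutive displacements -3, -9, -27, -81 scale by a factor of 3 each step.
step 5: -118 − 243 → -361

-361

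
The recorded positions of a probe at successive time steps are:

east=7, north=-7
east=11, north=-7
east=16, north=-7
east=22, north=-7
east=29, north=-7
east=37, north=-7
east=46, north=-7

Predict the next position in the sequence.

Taking differences between consecutive positions: (+4,+0), (+5,+0), (+6,+0), (+7,+0), (+8,+0), (+9,+0). These grow by (+1,+0) each step.
step 7: east=46, north=-7 + (+10,+0) → east=56, north=-7

east=56, north=-7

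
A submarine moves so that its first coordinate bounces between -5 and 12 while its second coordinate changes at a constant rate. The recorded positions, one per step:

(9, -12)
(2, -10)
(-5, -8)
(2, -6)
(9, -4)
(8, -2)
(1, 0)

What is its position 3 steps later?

The first coordinate travels 7 per step and bounces off the walls at -5 and 12.
  step 7: 1 → -4
  step 8: -4 → 3
  step 9: 3 → 10
The second coordinate changes by +2 each step: at step 9 it is 6.

(10, 6)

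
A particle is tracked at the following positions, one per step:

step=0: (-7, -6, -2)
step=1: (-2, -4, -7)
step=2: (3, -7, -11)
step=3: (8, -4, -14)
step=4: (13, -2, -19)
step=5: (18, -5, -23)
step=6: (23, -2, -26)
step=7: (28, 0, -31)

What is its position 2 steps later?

(38, 0, -38)

The moves between consecutive positions are (+5, +2, -5), (+5, -3, -4), (+5, +3, -3), (+5, +2, -5), (+5, -3, -4), (+5, +3, -3), (+5, +2, -5); they repeat the 3-cycle [(+5, +2, -5), (+5, -3, -4), (+5, +3, -3)].
step 8: apply (+5, -3, -4) → (33, -3, -35)
step 9: apply (+5, +3, -3) → (38, 0, -38)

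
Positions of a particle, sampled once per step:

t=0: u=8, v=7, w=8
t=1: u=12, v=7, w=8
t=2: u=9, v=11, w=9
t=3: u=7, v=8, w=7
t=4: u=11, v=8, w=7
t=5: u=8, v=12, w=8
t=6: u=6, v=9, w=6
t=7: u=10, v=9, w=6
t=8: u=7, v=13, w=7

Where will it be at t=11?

Step-to-step displacements: (+4,+0,+0), (-3,+4,+1), (-2,-3,-2), (+4,+0,+0), (-3,+4,+1), (-2,-3,-2), (+4,+0,+0), (-3,+4,+1) — a repeating cycle of length 3.
step 9: apply (-2,-3,-2) → u=5, v=10, w=5
step 10: apply (+4,+0,+0) → u=9, v=10, w=5
step 11: apply (-3,+4,+1) → u=6, v=14, w=6

u=6, v=14, w=6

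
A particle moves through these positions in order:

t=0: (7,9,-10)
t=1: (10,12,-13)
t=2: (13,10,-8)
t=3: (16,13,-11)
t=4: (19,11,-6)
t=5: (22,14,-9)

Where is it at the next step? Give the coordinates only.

(25,12,-4)

Differencing gives (+3,+3,-3), (+3,-2,+5), (+3,+3,-3), (+3,-2,+5), (+3,+3,-3). This is the pattern (+3,+3,-3), (+3,-2,+5) repeated.
step 6: apply (+3,-2,+5) → (25,12,-4)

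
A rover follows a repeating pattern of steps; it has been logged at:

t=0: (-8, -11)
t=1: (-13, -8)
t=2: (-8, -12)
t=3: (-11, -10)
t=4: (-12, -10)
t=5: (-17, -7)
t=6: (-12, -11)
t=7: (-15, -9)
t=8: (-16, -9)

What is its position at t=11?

(-19, -8)

Step-to-step displacements: (-5, +3), (+5, -4), (-3, +2), (-1, +0), (-5, +3), (+5, -4), (-3, +2), (-1, +0) — a repeating cycle of length 4.
step 9: apply (-5, +3) → (-21, -6)
step 10: apply (+5, -4) → (-16, -10)
step 11: apply (-3, +2) → (-19, -8)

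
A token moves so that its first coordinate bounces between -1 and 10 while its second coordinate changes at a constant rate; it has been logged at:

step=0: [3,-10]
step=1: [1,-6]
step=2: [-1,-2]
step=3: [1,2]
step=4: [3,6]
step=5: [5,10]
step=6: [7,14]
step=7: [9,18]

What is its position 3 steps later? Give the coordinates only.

[5,30]

The first coordinate reflects between -1 and 10, moving 2 per step.
  step 8: 9 → 9
  step 9: 9 → 7
  step 10: 7 → 5
The second coordinate changes by +4 each step: at step 10 it is 30.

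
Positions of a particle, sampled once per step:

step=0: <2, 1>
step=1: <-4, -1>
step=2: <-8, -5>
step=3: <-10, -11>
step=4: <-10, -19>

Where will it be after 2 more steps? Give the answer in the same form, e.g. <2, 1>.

<-4, -41>

Taking differences between consecutive positions: <-6, -2>, <-4, -4>, <-2, -6>, <+0, -8>. These grow by <+2, -2> each step.
step 5: <-10, -19> + <+2, -10> → <-8, -29>
step 6: <-8, -29> + <+4, -12> → <-4, -41>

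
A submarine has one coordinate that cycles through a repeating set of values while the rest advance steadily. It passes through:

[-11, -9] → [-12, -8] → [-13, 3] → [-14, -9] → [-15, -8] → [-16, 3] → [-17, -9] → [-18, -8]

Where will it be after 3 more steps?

[-21, -8]

The first coordinate changes by -1 each step, so at step 10 it is -11 + 10·(-1) = -21.
The second coordinate repeats the cycle [-9, -8, 3] with period 3; step 10 mod 3 = 1, giving -8.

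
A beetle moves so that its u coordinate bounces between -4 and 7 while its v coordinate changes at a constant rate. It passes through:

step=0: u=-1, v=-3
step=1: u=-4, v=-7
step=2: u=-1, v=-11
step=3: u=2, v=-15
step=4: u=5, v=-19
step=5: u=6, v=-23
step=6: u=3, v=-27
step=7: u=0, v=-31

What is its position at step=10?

u=1, v=-43

The u coordinate travels 3 per step and bounces off the walls at -4 and 7.
  step 8: 0 → -3
  step 9: -3 → -2
  step 10: -2 → 1
The v coordinate changes by -4 each step: at step 10 it is -43.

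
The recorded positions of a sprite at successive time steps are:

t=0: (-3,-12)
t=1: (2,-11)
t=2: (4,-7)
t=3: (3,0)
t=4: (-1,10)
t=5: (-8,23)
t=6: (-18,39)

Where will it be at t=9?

Taking differences between consecutive positions: (+5,+1), (+2,+4), (-1,+7), (-4,+10), (-7,+13), (-10,+16). These grow by (-3,+3) each step.
step 7: (-18,39) + (-13,+19) → (-31,58)
step 8: (-31,58) + (-16,+22) → (-47,80)
step 9: (-47,80) + (-19,+25) → (-66,105)

(-66,105)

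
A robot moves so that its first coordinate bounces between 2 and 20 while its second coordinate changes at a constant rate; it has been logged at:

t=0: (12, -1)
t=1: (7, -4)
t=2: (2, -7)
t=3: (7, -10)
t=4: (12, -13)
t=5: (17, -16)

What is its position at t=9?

The first coordinate reflects between 2 and 20, moving 5 per step.
  step 6: 17 → 18
  step 7: 18 → 13
  step 8: 13 → 8
  step 9: 8 → 3
The second coordinate changes by -3 each step: at step 9 it is -28.

(3, -28)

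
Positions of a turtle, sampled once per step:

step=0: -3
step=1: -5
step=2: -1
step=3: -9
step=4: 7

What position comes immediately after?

Consecutive displacements -2, +4, -8, +16 scale by a factor of -2 each step.
step 5: 7 − 32 → -25

-25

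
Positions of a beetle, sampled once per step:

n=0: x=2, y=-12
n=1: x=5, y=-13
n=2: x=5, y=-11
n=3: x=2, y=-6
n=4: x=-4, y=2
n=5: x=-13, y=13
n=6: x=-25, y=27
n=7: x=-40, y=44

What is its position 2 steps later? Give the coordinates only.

x=-79, y=87

Successive displacements: (+3,-1), (+0,+2), (-3,+5), (-6,+8), (-9,+11), (-12,+14), (-15,+17) — each changes by (-3,+3).
step 8: x=-40, y=44 + (-18,+20) → x=-58, y=64
step 9: x=-58, y=64 + (-21,+23) → x=-79, y=87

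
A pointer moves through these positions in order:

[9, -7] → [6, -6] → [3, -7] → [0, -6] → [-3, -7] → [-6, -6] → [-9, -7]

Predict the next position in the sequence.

Differencing gives [-3, +1], [-3, -1], [-3, +1], [-3, -1], [-3, +1], [-3, -1]. This is the pattern [-3, +1], [-3, -1] repeated.
step 7: apply [-3, +1] → [-12, -6]

[-12, -6]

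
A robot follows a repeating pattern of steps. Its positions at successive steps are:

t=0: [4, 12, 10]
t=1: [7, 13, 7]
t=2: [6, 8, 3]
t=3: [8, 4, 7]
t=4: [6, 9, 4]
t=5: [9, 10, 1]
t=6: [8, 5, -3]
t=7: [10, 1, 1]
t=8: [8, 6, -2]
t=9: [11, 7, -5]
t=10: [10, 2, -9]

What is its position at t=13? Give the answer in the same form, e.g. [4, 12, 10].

[13, 4, -11]

The moves between consecutive positions are [+3, +1, -3], [-1, -5, -4], [+2, -4, +4], [-2, +5, -3], [+3, +1, -3], [-1, -5, -4], [+2, -4, +4], [-2, +5, -3], [+3, +1, -3], [-1, -5, -4]; they repeat the 4-cycle [[+3, +1, -3], [-1, -5, -4], [+2, -4, +4], [-2, +5, -3]].
step 11: apply [+2, -4, +4] → [12, -2, -5]
step 12: apply [-2, +5, -3] → [10, 3, -8]
step 13: apply [+3, +1, -3] → [13, 4, -11]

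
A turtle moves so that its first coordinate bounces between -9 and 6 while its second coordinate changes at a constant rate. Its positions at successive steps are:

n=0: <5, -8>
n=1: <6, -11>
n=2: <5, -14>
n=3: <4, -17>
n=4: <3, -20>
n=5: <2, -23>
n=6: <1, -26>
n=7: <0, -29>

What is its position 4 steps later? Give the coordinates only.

The first coordinate reflects between -9 and 6, moving 1 per step.
  step 8: 0 → -1
  step 9: -1 → -2
  step 10: -2 → -3
  step 11: -3 → -4
The second coordinate changes by -3 each step: at step 11 it is -41.

<-4, -41>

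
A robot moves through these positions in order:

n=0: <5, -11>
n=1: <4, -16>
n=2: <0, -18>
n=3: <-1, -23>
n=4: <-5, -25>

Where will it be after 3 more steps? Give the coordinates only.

<-11, -37>

Step-to-step displacements: <-1, -5>, <-4, -2>, <-1, -5>, <-4, -2> — a repeating cycle of length 2.
step 5: apply <-1, -5> → <-6, -30>
step 6: apply <-4, -2> → <-10, -32>
step 7: apply <-1, -5> → <-11, -37>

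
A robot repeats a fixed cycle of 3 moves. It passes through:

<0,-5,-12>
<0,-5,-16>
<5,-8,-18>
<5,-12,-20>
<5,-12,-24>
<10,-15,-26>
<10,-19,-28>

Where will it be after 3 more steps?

<15,-26,-36>

Differencing gives <+0,+0,-4>, <+5,-3,-2>, <+0,-4,-2>, <+0,+0,-4>, <+5,-3,-2>, <+0,-4,-2>. This is the pattern <+0,+0,-4>, <+5,-3,-2>, <+0,-4,-2> repeated.
step 7: apply <+0,+0,-4> → <10,-19,-32>
step 8: apply <+5,-3,-2> → <15,-22,-34>
step 9: apply <+0,-4,-2> → <15,-26,-36>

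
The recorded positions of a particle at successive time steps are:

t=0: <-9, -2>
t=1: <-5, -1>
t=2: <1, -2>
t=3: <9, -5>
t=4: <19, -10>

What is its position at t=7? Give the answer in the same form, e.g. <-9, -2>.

<61, -37>

Successive displacements: <+4, +1>, <+6, -1>, <+8, -3>, <+10, -5> — each changes by <+2, -2>.
step 5: <19, -10> + <+12, -7> → <31, -17>
step 6: <31, -17> + <+14, -9> → <45, -26>
step 7: <45, -26> + <+16, -11> → <61, -37>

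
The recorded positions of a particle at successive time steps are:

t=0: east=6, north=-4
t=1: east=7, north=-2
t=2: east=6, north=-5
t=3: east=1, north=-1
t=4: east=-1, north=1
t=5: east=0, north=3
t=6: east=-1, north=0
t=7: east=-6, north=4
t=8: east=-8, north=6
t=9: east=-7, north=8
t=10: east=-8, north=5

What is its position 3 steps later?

The moves between consecutive positions are (+1, +2), (-1, -3), (-5, +4), (-2, +2), (+1, +2), (-1, -3), (-5, +4), (-2, +2), (+1, +2), (-1, -3); they repeat the 4-cycle [(+1, +2), (-1, -3), (-5, +4), (-2, +2)].
step 11: apply (-5, +4) → east=-13, north=9
step 12: apply (-2, +2) → east=-15, north=11
step 13: apply (+1, +2) → east=-14, north=13

east=-14, north=13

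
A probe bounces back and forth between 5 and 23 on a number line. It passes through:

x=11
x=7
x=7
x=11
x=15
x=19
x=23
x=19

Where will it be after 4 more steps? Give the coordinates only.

The value travels 4 per step and bounces off the walls at 5 and 23.
  step 8: 19 → 15
  step 9: 15 → 11
  step 10: 11 → 7
  step 11: 7 → 7

x=7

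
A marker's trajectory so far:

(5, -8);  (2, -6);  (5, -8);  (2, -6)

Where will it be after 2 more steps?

The jumps are (-3, +2), (+3, -2), (-3, +2) — a geometric progression with ratio -1.
step 4: (2, -6) + (+3, -2) → (5, -8)
step 5: (5, -8) + (-3, +2) → (2, -6)

(2, -6)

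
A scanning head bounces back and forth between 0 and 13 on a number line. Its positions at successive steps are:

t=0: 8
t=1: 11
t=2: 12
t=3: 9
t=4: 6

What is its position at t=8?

6

The value travels 3 per step and bounces off the walls at 0 and 13.
  step 5: 6 → 3
  step 6: 3 → 0
  step 7: 0 → 3
  step 8: 3 → 6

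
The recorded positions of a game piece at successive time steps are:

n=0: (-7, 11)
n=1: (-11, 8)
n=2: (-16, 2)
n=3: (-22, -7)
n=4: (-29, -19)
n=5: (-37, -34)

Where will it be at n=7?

First differences are (-4, -3), (-5, -6), (-6, -9), (-7, -12), (-8, -15); their common second difference is (-1, -3) (constant acceleration).
step 6: (-37, -34) + (-9, -18) → (-46, -52)
step 7: (-46, -52) + (-10, -21) → (-56, -73)

(-56, -73)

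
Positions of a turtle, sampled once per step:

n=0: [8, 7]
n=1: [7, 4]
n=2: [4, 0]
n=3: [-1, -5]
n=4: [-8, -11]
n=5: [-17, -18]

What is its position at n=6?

Taking differences between consecutive positions: [-1, -3], [-3, -4], [-5, -5], [-7, -6], [-9, -7]. These grow by [-2, -1] each step.
step 6: [-17, -18] + [-11, -8] → [-28, -26]

[-28, -26]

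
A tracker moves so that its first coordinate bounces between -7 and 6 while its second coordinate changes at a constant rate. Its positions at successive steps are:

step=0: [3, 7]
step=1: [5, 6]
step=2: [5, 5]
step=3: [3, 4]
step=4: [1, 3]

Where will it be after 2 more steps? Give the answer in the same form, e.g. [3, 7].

The first coordinate travels 2 per step and bounces off the walls at -7 and 6.
  step 5: 1 → -1
  step 6: -1 → -3
The second coordinate changes by -1 each step: at step 6 it is 1.

[-3, 1]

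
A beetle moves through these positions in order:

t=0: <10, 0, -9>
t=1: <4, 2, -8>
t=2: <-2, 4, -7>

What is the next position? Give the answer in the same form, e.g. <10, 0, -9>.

<-8, 6, -6>

The position changes by <-6, +2, +1> every step.
step 3: <-2, 4, -7> + <-6, +2, +1> → <-8, 6, -6>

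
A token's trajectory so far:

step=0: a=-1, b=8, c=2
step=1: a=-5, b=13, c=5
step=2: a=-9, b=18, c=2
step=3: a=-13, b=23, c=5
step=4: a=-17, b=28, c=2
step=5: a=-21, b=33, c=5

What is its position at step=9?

a=-37, b=53, c=5

The a coordinate changes by -4 each step, so at step 9 it is -1 + 9·(-4) = -37.
The b coordinate changes by +5 each step, so at step 9 it is 8 + 9·(5) = 53.
The c coordinate repeats the cycle [2, 5] with period 2; step 9 mod 2 = 1, giving 5.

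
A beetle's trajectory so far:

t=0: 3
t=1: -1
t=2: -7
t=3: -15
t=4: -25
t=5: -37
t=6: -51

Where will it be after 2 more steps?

-85

Taking differences between consecutive positions: -4, -6, -8, -10, -12, -14. These grow by -2 each step.
step 7: -51 − 16 → -67
step 8: -67 − 18 → -85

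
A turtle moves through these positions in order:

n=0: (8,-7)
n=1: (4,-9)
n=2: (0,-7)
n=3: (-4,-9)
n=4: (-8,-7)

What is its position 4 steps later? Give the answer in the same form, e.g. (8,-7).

The first coordinate changes by -4 each step, so at step 8 it is 8 + 8·(-4) = -24.
The second coordinate repeats the cycle [-7, -9] with period 2; step 8 mod 2 = 0, giving -7.

(-24,-7)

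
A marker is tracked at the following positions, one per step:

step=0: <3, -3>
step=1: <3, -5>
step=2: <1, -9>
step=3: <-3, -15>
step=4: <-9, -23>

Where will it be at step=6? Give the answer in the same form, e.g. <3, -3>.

<-27, -45>

Successive displacements: <+0, -2>, <-2, -4>, <-4, -6>, <-6, -8> — each changes by <-2, -2>.
step 5: <-9, -23> + <-8, -10> → <-17, -33>
step 6: <-17, -33> + <-10, -12> → <-27, -45>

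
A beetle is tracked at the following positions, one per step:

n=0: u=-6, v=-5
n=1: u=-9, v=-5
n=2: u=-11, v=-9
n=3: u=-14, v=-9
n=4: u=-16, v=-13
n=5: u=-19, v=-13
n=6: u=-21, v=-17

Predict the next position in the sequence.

Differencing gives (-3, +0), (-2, -4), (-3, +0), (-2, -4), (-3, +0), (-2, -4). This is the pattern (-3, +0), (-2, -4) repeated.
step 7: apply (-3, +0) → u=-24, v=-17

u=-24, v=-17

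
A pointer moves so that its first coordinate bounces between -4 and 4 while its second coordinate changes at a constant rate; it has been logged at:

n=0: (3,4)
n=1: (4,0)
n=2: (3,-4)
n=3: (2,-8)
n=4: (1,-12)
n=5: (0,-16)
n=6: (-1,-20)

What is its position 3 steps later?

(-4,-32)

The first coordinate reflects between -4 and 4, moving 1 per step.
  step 7: -1 → -2
  step 8: -2 → -3
  step 9: -3 → -4
The second coordinate changes by -4 each step: at step 9 it is -32.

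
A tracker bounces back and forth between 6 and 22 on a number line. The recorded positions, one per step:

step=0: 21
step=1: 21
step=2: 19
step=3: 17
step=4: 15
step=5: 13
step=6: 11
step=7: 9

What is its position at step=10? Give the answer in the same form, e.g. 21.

9

The value travels 2 per step and bounces off the walls at 6 and 22.
  step 8: 9 → 7
  step 9: 7 → 7
  step 10: 7 → 9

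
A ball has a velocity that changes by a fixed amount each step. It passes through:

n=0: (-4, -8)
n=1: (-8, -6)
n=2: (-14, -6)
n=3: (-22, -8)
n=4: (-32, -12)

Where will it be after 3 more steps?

Successive displacements: (-4, +2), (-6, +0), (-8, -2), (-10, -4) — each changes by (-2, -2).
step 5: (-32, -12) + (-12, -6) → (-44, -18)
step 6: (-44, -18) + (-14, -8) → (-58, -26)
step 7: (-58, -26) + (-16, -10) → (-74, -36)

(-74, -36)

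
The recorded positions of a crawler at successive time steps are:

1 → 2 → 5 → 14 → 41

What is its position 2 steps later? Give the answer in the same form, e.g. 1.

Consecutive displacements +1, +3, +9, +27 scale by a factor of 3 each step.
step 5: 41 + 81 → 122
step 6: 122 + 243 → 365

365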